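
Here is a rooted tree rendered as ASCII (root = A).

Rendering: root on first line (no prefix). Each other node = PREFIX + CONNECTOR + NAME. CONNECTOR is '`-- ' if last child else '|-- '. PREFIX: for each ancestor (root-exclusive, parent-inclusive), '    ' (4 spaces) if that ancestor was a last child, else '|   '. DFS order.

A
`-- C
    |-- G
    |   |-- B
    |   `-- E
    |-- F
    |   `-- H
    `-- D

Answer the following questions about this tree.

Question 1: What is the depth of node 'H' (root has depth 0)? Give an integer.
Answer: 3

Derivation:
Path from root to H: A -> C -> F -> H
Depth = number of edges = 3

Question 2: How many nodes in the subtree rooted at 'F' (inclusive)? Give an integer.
Answer: 2

Derivation:
Subtree rooted at F contains: F, H
Count = 2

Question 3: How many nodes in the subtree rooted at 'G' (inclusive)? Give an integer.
Answer: 3

Derivation:
Subtree rooted at G contains: B, E, G
Count = 3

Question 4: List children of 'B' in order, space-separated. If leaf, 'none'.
Answer: none

Derivation:
Node B's children (from adjacency): (leaf)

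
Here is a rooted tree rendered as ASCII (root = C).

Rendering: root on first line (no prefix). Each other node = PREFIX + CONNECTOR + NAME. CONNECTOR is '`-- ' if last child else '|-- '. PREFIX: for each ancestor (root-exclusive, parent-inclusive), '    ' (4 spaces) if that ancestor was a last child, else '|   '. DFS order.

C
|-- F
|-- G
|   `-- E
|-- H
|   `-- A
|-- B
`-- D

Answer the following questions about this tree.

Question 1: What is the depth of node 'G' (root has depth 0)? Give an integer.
Path from root to G: C -> G
Depth = number of edges = 1

Answer: 1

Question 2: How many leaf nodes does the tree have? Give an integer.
Leaves (nodes with no children): A, B, D, E, F

Answer: 5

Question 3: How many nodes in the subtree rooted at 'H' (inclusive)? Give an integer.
Subtree rooted at H contains: A, H
Count = 2

Answer: 2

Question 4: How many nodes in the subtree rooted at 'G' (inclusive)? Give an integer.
Answer: 2

Derivation:
Subtree rooted at G contains: E, G
Count = 2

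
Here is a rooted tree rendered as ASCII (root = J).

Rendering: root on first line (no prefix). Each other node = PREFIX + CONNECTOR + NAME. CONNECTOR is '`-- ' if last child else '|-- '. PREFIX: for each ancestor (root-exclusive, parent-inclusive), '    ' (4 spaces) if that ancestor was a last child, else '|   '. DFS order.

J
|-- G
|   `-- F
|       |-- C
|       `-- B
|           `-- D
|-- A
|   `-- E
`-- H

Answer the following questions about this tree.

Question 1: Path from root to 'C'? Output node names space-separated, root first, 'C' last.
Walk down from root: J -> G -> F -> C

Answer: J G F C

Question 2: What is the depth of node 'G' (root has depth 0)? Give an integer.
Answer: 1

Derivation:
Path from root to G: J -> G
Depth = number of edges = 1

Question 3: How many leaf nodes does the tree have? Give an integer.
Answer: 4

Derivation:
Leaves (nodes with no children): C, D, E, H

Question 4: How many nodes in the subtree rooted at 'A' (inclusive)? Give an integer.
Answer: 2

Derivation:
Subtree rooted at A contains: A, E
Count = 2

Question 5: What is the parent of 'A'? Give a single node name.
Scan adjacency: A appears as child of J

Answer: J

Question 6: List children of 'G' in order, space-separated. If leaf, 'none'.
Answer: F

Derivation:
Node G's children (from adjacency): F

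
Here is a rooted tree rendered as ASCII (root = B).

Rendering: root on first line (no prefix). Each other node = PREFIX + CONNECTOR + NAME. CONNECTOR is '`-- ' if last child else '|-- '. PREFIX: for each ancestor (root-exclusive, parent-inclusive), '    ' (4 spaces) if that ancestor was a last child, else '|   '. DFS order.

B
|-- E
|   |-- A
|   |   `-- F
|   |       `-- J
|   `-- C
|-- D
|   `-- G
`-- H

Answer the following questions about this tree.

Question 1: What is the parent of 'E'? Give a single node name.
Answer: B

Derivation:
Scan adjacency: E appears as child of B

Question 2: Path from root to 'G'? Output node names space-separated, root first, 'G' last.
Walk down from root: B -> D -> G

Answer: B D G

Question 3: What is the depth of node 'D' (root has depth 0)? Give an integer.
Answer: 1

Derivation:
Path from root to D: B -> D
Depth = number of edges = 1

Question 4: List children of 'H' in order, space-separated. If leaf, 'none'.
Node H's children (from adjacency): (leaf)

Answer: none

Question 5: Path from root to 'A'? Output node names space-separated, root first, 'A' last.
Walk down from root: B -> E -> A

Answer: B E A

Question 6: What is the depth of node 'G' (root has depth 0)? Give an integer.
Path from root to G: B -> D -> G
Depth = number of edges = 2

Answer: 2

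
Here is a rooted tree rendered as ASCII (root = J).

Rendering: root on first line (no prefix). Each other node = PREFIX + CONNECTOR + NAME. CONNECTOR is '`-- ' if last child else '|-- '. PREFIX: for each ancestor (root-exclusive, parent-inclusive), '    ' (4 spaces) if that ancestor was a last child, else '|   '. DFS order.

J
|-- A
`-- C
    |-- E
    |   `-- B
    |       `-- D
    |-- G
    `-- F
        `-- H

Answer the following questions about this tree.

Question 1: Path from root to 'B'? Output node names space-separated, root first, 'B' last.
Walk down from root: J -> C -> E -> B

Answer: J C E B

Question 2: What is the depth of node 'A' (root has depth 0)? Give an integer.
Path from root to A: J -> A
Depth = number of edges = 1

Answer: 1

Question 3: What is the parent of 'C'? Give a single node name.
Scan adjacency: C appears as child of J

Answer: J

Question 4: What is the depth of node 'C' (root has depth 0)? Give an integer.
Answer: 1

Derivation:
Path from root to C: J -> C
Depth = number of edges = 1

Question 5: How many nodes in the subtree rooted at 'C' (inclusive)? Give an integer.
Subtree rooted at C contains: B, C, D, E, F, G, H
Count = 7

Answer: 7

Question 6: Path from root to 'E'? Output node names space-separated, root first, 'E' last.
Answer: J C E

Derivation:
Walk down from root: J -> C -> E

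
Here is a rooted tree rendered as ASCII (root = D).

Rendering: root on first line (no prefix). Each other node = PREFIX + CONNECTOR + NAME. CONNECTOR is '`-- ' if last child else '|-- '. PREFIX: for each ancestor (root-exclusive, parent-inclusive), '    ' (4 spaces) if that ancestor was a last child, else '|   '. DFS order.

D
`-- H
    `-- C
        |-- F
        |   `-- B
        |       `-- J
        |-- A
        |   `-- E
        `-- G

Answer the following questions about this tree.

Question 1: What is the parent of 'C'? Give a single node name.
Scan adjacency: C appears as child of H

Answer: H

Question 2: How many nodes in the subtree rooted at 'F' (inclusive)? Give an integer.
Answer: 3

Derivation:
Subtree rooted at F contains: B, F, J
Count = 3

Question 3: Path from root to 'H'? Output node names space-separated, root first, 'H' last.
Answer: D H

Derivation:
Walk down from root: D -> H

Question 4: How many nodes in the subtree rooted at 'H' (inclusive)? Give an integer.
Answer: 8

Derivation:
Subtree rooted at H contains: A, B, C, E, F, G, H, J
Count = 8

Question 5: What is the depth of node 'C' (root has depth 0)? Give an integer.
Answer: 2

Derivation:
Path from root to C: D -> H -> C
Depth = number of edges = 2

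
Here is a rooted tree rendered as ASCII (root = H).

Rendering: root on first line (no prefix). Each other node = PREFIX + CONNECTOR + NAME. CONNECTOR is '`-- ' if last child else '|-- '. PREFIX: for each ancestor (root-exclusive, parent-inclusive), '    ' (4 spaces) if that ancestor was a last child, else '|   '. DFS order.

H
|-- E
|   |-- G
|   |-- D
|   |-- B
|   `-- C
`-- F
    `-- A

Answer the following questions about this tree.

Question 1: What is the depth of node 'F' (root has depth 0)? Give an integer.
Answer: 1

Derivation:
Path from root to F: H -> F
Depth = number of edges = 1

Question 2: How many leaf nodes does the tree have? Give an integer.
Answer: 5

Derivation:
Leaves (nodes with no children): A, B, C, D, G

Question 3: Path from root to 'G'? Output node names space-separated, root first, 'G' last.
Walk down from root: H -> E -> G

Answer: H E G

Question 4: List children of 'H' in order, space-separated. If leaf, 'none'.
Answer: E F

Derivation:
Node H's children (from adjacency): E, F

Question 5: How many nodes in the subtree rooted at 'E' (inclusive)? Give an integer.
Subtree rooted at E contains: B, C, D, E, G
Count = 5

Answer: 5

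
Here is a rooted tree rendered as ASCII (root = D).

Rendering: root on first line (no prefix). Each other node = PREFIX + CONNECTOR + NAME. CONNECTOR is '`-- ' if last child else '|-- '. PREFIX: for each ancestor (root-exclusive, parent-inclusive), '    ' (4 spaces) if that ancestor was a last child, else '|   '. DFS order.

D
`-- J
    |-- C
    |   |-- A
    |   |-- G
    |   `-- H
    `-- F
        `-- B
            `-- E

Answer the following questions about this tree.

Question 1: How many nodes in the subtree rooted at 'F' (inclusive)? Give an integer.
Answer: 3

Derivation:
Subtree rooted at F contains: B, E, F
Count = 3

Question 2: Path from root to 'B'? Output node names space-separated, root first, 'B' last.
Walk down from root: D -> J -> F -> B

Answer: D J F B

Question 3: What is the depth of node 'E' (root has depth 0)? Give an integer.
Answer: 4

Derivation:
Path from root to E: D -> J -> F -> B -> E
Depth = number of edges = 4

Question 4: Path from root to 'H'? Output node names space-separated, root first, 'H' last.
Walk down from root: D -> J -> C -> H

Answer: D J C H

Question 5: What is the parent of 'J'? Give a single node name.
Scan adjacency: J appears as child of D

Answer: D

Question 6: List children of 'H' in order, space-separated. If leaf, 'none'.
Answer: none

Derivation:
Node H's children (from adjacency): (leaf)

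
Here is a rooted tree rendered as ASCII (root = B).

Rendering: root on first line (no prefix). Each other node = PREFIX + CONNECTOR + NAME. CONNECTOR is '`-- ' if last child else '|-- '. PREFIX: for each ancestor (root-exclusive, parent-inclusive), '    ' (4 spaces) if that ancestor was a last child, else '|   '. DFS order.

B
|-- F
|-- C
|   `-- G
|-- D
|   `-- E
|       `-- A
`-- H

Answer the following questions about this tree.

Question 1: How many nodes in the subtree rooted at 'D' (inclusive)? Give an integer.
Subtree rooted at D contains: A, D, E
Count = 3

Answer: 3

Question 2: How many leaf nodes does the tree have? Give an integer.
Answer: 4

Derivation:
Leaves (nodes with no children): A, F, G, H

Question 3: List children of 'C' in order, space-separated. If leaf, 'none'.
Answer: G

Derivation:
Node C's children (from adjacency): G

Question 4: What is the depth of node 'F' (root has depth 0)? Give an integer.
Answer: 1

Derivation:
Path from root to F: B -> F
Depth = number of edges = 1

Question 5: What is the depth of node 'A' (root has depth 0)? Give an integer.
Answer: 3

Derivation:
Path from root to A: B -> D -> E -> A
Depth = number of edges = 3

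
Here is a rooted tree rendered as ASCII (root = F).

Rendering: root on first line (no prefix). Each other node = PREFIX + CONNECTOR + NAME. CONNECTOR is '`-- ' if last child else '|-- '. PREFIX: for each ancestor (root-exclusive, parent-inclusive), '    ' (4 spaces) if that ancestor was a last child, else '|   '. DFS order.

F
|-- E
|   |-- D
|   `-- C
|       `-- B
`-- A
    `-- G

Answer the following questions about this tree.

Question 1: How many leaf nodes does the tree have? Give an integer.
Leaves (nodes with no children): B, D, G

Answer: 3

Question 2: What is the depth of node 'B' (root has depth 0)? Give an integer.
Path from root to B: F -> E -> C -> B
Depth = number of edges = 3

Answer: 3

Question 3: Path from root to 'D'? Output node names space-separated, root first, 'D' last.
Walk down from root: F -> E -> D

Answer: F E D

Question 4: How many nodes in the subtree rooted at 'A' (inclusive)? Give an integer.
Subtree rooted at A contains: A, G
Count = 2

Answer: 2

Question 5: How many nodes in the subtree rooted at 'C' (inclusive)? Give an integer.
Subtree rooted at C contains: B, C
Count = 2

Answer: 2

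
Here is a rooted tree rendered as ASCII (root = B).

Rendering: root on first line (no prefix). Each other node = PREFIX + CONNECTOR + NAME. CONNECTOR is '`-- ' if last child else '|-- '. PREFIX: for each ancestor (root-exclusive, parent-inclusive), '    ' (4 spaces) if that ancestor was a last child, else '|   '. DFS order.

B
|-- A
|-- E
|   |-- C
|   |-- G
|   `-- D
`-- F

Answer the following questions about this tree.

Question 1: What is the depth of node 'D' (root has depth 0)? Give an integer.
Answer: 2

Derivation:
Path from root to D: B -> E -> D
Depth = number of edges = 2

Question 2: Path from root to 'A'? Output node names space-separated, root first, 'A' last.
Walk down from root: B -> A

Answer: B A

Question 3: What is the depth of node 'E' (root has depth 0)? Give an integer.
Path from root to E: B -> E
Depth = number of edges = 1

Answer: 1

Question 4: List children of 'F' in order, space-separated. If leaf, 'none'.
Answer: none

Derivation:
Node F's children (from adjacency): (leaf)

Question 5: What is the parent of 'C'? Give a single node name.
Answer: E

Derivation:
Scan adjacency: C appears as child of E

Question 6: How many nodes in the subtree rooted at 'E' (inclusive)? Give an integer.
Answer: 4

Derivation:
Subtree rooted at E contains: C, D, E, G
Count = 4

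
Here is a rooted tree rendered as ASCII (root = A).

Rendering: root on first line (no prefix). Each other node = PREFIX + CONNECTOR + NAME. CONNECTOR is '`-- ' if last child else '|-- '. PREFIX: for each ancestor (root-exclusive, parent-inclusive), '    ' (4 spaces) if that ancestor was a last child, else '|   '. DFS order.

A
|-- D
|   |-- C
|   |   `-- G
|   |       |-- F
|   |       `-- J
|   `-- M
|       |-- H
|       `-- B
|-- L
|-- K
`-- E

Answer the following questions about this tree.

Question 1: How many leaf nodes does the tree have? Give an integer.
Leaves (nodes with no children): B, E, F, H, J, K, L

Answer: 7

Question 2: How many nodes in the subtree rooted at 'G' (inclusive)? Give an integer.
Answer: 3

Derivation:
Subtree rooted at G contains: F, G, J
Count = 3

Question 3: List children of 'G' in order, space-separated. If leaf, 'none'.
Answer: F J

Derivation:
Node G's children (from adjacency): F, J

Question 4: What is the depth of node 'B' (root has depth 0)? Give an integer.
Path from root to B: A -> D -> M -> B
Depth = number of edges = 3

Answer: 3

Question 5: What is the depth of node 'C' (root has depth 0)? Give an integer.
Path from root to C: A -> D -> C
Depth = number of edges = 2

Answer: 2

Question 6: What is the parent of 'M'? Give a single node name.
Scan adjacency: M appears as child of D

Answer: D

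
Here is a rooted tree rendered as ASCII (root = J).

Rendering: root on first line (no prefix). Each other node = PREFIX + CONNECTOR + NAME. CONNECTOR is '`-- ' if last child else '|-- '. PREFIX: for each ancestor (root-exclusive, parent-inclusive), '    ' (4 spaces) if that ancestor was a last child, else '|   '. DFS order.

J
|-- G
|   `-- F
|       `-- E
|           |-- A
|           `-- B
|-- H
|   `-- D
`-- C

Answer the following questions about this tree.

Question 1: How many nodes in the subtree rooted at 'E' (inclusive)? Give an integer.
Subtree rooted at E contains: A, B, E
Count = 3

Answer: 3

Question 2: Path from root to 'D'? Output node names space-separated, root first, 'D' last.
Answer: J H D

Derivation:
Walk down from root: J -> H -> D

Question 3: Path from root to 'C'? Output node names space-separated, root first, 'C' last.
Answer: J C

Derivation:
Walk down from root: J -> C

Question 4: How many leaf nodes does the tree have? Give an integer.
Answer: 4

Derivation:
Leaves (nodes with no children): A, B, C, D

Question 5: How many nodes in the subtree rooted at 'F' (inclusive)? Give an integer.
Answer: 4

Derivation:
Subtree rooted at F contains: A, B, E, F
Count = 4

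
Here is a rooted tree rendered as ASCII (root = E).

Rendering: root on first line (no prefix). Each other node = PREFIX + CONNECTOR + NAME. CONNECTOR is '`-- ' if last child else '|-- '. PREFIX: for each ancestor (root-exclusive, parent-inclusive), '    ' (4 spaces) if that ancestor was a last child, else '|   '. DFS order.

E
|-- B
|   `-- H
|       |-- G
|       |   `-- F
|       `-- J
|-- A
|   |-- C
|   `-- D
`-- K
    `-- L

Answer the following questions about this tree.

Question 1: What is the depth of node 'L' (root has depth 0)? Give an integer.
Path from root to L: E -> K -> L
Depth = number of edges = 2

Answer: 2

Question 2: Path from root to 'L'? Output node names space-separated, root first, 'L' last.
Walk down from root: E -> K -> L

Answer: E K L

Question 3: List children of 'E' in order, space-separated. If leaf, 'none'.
Answer: B A K

Derivation:
Node E's children (from adjacency): B, A, K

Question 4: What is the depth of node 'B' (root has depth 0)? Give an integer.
Answer: 1

Derivation:
Path from root to B: E -> B
Depth = number of edges = 1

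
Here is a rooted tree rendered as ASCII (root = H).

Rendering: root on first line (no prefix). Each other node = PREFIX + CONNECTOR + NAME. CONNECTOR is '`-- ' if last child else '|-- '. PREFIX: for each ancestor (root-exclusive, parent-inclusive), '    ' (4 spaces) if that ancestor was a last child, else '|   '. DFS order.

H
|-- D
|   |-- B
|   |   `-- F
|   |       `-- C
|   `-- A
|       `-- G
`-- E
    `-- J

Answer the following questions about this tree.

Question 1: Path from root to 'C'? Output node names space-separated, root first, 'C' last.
Answer: H D B F C

Derivation:
Walk down from root: H -> D -> B -> F -> C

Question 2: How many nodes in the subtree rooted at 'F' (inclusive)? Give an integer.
Subtree rooted at F contains: C, F
Count = 2

Answer: 2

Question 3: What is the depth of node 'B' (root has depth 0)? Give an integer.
Answer: 2

Derivation:
Path from root to B: H -> D -> B
Depth = number of edges = 2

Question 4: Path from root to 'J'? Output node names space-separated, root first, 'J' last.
Walk down from root: H -> E -> J

Answer: H E J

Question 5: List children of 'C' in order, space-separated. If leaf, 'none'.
Answer: none

Derivation:
Node C's children (from adjacency): (leaf)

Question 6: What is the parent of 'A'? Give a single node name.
Answer: D

Derivation:
Scan adjacency: A appears as child of D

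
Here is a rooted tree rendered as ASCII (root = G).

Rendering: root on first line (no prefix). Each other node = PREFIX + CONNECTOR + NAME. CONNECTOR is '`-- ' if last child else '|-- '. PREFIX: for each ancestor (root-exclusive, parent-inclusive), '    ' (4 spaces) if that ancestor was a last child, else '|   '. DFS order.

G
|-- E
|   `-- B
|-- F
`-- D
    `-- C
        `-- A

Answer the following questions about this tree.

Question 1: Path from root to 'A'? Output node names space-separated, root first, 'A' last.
Answer: G D C A

Derivation:
Walk down from root: G -> D -> C -> A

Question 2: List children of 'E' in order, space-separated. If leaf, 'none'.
Node E's children (from adjacency): B

Answer: B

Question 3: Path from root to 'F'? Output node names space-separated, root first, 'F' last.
Answer: G F

Derivation:
Walk down from root: G -> F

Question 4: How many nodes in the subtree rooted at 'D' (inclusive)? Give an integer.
Answer: 3

Derivation:
Subtree rooted at D contains: A, C, D
Count = 3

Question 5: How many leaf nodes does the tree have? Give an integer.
Leaves (nodes with no children): A, B, F

Answer: 3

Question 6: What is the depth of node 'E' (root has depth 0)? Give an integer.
Answer: 1

Derivation:
Path from root to E: G -> E
Depth = number of edges = 1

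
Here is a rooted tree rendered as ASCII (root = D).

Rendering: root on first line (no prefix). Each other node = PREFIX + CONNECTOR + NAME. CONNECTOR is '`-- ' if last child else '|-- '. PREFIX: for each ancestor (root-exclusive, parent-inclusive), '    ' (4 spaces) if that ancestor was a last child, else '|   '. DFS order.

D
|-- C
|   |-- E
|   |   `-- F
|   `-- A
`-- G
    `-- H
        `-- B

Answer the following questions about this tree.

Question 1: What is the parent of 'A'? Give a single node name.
Answer: C

Derivation:
Scan adjacency: A appears as child of C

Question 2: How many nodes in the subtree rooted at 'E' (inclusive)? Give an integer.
Subtree rooted at E contains: E, F
Count = 2

Answer: 2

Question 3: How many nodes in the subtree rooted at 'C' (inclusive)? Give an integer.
Answer: 4

Derivation:
Subtree rooted at C contains: A, C, E, F
Count = 4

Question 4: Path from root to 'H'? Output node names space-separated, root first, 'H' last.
Walk down from root: D -> G -> H

Answer: D G H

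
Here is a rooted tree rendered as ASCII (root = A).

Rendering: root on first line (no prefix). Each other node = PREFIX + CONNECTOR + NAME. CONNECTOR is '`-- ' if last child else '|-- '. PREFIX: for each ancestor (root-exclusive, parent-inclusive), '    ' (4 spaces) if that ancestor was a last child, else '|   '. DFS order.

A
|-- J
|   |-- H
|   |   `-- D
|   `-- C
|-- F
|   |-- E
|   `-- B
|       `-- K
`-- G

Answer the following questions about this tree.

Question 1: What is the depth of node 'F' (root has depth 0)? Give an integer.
Answer: 1

Derivation:
Path from root to F: A -> F
Depth = number of edges = 1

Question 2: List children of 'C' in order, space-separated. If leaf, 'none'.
Answer: none

Derivation:
Node C's children (from adjacency): (leaf)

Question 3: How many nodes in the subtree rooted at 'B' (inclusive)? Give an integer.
Subtree rooted at B contains: B, K
Count = 2

Answer: 2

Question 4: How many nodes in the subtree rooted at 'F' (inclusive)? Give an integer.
Subtree rooted at F contains: B, E, F, K
Count = 4

Answer: 4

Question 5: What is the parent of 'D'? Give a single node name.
Answer: H

Derivation:
Scan adjacency: D appears as child of H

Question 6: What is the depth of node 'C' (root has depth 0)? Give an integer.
Answer: 2

Derivation:
Path from root to C: A -> J -> C
Depth = number of edges = 2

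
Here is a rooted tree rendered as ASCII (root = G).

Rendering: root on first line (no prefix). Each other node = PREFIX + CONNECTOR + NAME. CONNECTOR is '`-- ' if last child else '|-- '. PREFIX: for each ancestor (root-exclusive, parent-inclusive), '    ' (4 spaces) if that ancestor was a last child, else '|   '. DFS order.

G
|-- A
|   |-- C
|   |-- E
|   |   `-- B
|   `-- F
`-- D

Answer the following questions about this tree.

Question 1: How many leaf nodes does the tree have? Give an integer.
Answer: 4

Derivation:
Leaves (nodes with no children): B, C, D, F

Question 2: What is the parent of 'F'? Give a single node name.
Answer: A

Derivation:
Scan adjacency: F appears as child of A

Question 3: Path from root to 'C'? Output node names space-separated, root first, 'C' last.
Walk down from root: G -> A -> C

Answer: G A C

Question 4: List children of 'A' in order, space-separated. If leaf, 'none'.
Node A's children (from adjacency): C, E, F

Answer: C E F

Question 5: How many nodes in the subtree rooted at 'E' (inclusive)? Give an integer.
Subtree rooted at E contains: B, E
Count = 2

Answer: 2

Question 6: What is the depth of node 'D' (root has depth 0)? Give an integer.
Path from root to D: G -> D
Depth = number of edges = 1

Answer: 1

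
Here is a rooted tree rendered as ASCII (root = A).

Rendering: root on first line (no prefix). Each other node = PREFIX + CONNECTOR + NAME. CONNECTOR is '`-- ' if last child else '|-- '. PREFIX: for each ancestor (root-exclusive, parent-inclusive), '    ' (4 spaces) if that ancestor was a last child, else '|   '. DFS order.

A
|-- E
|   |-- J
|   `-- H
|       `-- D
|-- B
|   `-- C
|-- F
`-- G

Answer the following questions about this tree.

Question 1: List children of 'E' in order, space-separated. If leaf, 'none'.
Answer: J H

Derivation:
Node E's children (from adjacency): J, H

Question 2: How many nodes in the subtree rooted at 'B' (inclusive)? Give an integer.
Answer: 2

Derivation:
Subtree rooted at B contains: B, C
Count = 2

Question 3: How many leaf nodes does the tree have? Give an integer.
Leaves (nodes with no children): C, D, F, G, J

Answer: 5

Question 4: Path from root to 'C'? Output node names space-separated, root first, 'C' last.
Walk down from root: A -> B -> C

Answer: A B C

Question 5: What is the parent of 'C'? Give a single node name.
Answer: B

Derivation:
Scan adjacency: C appears as child of B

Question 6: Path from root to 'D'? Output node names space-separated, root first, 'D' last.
Answer: A E H D

Derivation:
Walk down from root: A -> E -> H -> D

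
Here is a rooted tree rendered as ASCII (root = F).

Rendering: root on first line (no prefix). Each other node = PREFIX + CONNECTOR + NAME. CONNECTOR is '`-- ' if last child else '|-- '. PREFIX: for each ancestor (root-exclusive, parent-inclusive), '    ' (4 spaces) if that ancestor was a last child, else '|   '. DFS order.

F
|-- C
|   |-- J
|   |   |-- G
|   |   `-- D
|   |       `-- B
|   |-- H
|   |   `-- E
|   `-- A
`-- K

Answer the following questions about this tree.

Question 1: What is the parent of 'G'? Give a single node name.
Scan adjacency: G appears as child of J

Answer: J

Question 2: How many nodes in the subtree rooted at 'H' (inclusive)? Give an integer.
Subtree rooted at H contains: E, H
Count = 2

Answer: 2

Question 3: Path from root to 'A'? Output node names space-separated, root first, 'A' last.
Walk down from root: F -> C -> A

Answer: F C A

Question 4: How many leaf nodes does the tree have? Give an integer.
Leaves (nodes with no children): A, B, E, G, K

Answer: 5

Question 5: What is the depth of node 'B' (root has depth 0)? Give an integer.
Path from root to B: F -> C -> J -> D -> B
Depth = number of edges = 4

Answer: 4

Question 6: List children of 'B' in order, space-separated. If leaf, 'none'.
Answer: none

Derivation:
Node B's children (from adjacency): (leaf)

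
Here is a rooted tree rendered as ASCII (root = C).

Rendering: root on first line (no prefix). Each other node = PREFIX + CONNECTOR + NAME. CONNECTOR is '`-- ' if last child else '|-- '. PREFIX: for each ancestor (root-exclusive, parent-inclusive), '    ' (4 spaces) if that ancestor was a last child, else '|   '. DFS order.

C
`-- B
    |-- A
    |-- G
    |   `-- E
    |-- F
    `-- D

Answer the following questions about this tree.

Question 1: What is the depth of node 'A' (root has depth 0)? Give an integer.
Answer: 2

Derivation:
Path from root to A: C -> B -> A
Depth = number of edges = 2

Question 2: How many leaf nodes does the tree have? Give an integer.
Answer: 4

Derivation:
Leaves (nodes with no children): A, D, E, F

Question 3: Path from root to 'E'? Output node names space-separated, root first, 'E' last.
Answer: C B G E

Derivation:
Walk down from root: C -> B -> G -> E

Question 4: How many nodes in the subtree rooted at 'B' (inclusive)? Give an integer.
Subtree rooted at B contains: A, B, D, E, F, G
Count = 6

Answer: 6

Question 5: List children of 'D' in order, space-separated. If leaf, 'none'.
Node D's children (from adjacency): (leaf)

Answer: none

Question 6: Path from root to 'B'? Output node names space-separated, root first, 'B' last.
Answer: C B

Derivation:
Walk down from root: C -> B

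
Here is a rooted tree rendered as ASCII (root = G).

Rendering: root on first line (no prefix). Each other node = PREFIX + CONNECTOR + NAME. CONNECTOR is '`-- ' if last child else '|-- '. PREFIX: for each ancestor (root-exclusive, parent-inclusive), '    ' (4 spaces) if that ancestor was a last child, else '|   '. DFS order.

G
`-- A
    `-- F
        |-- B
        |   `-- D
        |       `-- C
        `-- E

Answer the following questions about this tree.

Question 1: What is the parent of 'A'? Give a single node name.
Answer: G

Derivation:
Scan adjacency: A appears as child of G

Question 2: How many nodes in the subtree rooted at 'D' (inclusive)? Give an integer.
Answer: 2

Derivation:
Subtree rooted at D contains: C, D
Count = 2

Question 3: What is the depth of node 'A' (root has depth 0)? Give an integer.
Answer: 1

Derivation:
Path from root to A: G -> A
Depth = number of edges = 1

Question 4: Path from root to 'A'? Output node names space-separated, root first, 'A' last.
Walk down from root: G -> A

Answer: G A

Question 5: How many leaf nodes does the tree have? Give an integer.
Answer: 2

Derivation:
Leaves (nodes with no children): C, E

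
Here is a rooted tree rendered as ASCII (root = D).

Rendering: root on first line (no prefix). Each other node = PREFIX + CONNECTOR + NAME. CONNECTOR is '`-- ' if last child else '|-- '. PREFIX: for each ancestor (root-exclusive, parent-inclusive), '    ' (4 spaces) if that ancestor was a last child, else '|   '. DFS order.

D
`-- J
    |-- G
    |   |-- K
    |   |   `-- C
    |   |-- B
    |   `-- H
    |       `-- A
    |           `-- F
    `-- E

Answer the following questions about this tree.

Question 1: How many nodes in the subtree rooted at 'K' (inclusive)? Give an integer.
Subtree rooted at K contains: C, K
Count = 2

Answer: 2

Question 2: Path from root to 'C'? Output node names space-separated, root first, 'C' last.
Answer: D J G K C

Derivation:
Walk down from root: D -> J -> G -> K -> C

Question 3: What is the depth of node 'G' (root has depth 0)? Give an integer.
Path from root to G: D -> J -> G
Depth = number of edges = 2

Answer: 2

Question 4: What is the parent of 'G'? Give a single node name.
Answer: J

Derivation:
Scan adjacency: G appears as child of J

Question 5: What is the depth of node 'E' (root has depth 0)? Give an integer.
Path from root to E: D -> J -> E
Depth = number of edges = 2

Answer: 2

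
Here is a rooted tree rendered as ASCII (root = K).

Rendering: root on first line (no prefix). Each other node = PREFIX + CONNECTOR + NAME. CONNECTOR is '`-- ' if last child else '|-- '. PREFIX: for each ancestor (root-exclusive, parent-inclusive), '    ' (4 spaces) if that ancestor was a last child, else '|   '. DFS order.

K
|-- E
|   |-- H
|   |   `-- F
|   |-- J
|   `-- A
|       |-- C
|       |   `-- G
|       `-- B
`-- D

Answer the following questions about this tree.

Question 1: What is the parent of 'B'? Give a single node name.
Scan adjacency: B appears as child of A

Answer: A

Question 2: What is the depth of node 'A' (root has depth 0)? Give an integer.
Answer: 2

Derivation:
Path from root to A: K -> E -> A
Depth = number of edges = 2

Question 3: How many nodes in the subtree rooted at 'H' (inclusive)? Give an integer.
Subtree rooted at H contains: F, H
Count = 2

Answer: 2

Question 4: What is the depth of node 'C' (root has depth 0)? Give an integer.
Answer: 3

Derivation:
Path from root to C: K -> E -> A -> C
Depth = number of edges = 3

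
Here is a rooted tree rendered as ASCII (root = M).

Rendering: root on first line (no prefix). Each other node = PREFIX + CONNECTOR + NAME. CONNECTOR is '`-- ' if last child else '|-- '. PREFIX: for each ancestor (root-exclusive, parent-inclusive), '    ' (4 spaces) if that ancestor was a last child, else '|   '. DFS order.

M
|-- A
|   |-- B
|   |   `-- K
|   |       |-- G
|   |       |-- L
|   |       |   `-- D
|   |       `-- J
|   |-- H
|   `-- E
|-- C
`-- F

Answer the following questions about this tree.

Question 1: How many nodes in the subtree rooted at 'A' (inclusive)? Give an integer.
Answer: 9

Derivation:
Subtree rooted at A contains: A, B, D, E, G, H, J, K, L
Count = 9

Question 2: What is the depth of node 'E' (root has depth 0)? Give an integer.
Path from root to E: M -> A -> E
Depth = number of edges = 2

Answer: 2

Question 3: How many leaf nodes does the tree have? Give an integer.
Leaves (nodes with no children): C, D, E, F, G, H, J

Answer: 7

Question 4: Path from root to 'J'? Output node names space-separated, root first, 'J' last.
Walk down from root: M -> A -> B -> K -> J

Answer: M A B K J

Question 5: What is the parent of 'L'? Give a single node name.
Scan adjacency: L appears as child of K

Answer: K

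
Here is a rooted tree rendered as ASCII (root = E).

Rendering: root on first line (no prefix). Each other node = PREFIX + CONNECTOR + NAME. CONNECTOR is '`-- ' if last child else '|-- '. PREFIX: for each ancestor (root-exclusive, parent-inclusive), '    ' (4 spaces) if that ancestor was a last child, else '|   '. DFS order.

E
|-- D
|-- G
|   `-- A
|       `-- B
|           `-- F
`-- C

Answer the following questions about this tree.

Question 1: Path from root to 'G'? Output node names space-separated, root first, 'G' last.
Walk down from root: E -> G

Answer: E G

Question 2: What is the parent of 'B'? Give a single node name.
Answer: A

Derivation:
Scan adjacency: B appears as child of A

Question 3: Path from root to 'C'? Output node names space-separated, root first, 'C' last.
Walk down from root: E -> C

Answer: E C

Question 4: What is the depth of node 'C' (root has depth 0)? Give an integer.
Answer: 1

Derivation:
Path from root to C: E -> C
Depth = number of edges = 1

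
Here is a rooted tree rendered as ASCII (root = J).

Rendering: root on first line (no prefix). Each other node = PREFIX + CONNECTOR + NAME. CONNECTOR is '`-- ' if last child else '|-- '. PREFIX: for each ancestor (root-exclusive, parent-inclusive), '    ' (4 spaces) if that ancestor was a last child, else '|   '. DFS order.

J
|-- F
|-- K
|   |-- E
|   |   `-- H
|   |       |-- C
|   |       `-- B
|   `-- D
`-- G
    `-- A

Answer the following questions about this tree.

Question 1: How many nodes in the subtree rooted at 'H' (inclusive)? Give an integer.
Subtree rooted at H contains: B, C, H
Count = 3

Answer: 3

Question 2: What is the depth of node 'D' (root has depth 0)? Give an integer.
Answer: 2

Derivation:
Path from root to D: J -> K -> D
Depth = number of edges = 2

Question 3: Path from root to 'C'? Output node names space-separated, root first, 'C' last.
Answer: J K E H C

Derivation:
Walk down from root: J -> K -> E -> H -> C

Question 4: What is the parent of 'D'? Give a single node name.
Scan adjacency: D appears as child of K

Answer: K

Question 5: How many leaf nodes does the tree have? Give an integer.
Leaves (nodes with no children): A, B, C, D, F

Answer: 5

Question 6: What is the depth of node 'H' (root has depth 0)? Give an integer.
Answer: 3

Derivation:
Path from root to H: J -> K -> E -> H
Depth = number of edges = 3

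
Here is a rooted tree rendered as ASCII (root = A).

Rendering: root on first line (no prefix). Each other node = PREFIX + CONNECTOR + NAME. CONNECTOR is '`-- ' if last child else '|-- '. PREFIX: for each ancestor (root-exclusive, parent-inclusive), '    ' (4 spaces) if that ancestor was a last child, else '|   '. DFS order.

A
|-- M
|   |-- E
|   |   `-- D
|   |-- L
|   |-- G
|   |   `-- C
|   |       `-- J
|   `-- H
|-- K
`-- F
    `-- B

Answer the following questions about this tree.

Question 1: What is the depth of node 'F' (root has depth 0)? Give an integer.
Answer: 1

Derivation:
Path from root to F: A -> F
Depth = number of edges = 1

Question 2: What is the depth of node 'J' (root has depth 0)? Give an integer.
Answer: 4

Derivation:
Path from root to J: A -> M -> G -> C -> J
Depth = number of edges = 4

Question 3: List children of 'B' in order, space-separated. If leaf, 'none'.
Node B's children (from adjacency): (leaf)

Answer: none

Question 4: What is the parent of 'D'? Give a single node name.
Scan adjacency: D appears as child of E

Answer: E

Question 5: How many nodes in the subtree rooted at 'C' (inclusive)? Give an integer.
Answer: 2

Derivation:
Subtree rooted at C contains: C, J
Count = 2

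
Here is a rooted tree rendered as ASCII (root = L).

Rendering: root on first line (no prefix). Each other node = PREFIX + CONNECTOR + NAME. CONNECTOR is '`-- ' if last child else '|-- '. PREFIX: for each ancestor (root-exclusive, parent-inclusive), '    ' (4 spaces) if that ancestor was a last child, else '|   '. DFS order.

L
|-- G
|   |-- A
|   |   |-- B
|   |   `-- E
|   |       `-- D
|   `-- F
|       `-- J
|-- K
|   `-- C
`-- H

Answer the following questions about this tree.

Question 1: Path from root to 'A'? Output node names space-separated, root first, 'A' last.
Answer: L G A

Derivation:
Walk down from root: L -> G -> A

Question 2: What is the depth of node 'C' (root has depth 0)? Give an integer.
Answer: 2

Derivation:
Path from root to C: L -> K -> C
Depth = number of edges = 2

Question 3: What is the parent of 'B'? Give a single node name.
Scan adjacency: B appears as child of A

Answer: A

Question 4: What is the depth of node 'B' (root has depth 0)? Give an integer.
Path from root to B: L -> G -> A -> B
Depth = number of edges = 3

Answer: 3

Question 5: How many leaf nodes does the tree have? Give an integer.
Leaves (nodes with no children): B, C, D, H, J

Answer: 5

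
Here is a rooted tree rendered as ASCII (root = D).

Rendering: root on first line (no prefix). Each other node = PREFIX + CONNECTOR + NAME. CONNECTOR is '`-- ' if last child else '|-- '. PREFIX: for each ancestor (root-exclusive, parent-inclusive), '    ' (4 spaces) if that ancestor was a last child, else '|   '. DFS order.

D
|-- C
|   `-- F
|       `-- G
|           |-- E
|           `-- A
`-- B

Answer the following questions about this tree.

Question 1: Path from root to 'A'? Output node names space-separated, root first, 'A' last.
Answer: D C F G A

Derivation:
Walk down from root: D -> C -> F -> G -> A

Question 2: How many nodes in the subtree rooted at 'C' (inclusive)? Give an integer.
Subtree rooted at C contains: A, C, E, F, G
Count = 5

Answer: 5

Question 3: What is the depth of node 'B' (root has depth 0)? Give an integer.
Path from root to B: D -> B
Depth = number of edges = 1

Answer: 1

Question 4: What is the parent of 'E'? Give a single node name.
Scan adjacency: E appears as child of G

Answer: G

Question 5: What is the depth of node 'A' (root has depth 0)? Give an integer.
Answer: 4

Derivation:
Path from root to A: D -> C -> F -> G -> A
Depth = number of edges = 4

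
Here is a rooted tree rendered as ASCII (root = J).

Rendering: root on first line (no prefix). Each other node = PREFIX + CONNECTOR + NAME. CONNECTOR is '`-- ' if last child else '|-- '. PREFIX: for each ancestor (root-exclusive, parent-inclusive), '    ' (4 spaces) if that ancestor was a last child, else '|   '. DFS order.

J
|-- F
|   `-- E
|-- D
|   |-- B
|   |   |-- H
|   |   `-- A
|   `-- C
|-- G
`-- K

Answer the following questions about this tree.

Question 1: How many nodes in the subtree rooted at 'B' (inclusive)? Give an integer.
Subtree rooted at B contains: A, B, H
Count = 3

Answer: 3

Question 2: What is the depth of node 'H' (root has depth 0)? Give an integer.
Path from root to H: J -> D -> B -> H
Depth = number of edges = 3

Answer: 3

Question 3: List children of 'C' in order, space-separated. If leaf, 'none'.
Answer: none

Derivation:
Node C's children (from adjacency): (leaf)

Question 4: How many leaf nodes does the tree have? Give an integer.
Leaves (nodes with no children): A, C, E, G, H, K

Answer: 6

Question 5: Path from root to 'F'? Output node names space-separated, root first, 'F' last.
Walk down from root: J -> F

Answer: J F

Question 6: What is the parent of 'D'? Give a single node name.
Scan adjacency: D appears as child of J

Answer: J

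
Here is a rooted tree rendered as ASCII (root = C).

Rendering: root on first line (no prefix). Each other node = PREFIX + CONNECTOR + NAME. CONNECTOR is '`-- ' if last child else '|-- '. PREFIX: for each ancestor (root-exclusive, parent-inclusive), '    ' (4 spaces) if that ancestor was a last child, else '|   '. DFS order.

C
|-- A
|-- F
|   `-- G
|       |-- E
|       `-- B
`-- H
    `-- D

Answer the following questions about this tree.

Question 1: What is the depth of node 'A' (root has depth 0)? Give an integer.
Path from root to A: C -> A
Depth = number of edges = 1

Answer: 1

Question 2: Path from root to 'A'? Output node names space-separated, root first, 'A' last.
Answer: C A

Derivation:
Walk down from root: C -> A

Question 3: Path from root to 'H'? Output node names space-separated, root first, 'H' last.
Answer: C H

Derivation:
Walk down from root: C -> H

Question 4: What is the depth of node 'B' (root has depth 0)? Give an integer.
Path from root to B: C -> F -> G -> B
Depth = number of edges = 3

Answer: 3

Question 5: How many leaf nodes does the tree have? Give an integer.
Leaves (nodes with no children): A, B, D, E

Answer: 4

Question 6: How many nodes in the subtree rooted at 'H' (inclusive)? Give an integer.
Subtree rooted at H contains: D, H
Count = 2

Answer: 2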